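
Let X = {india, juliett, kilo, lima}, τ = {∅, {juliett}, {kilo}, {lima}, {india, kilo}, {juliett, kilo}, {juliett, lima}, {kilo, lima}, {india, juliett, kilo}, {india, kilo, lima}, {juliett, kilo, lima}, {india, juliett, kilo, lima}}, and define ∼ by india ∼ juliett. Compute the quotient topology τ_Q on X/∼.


X/∼ = {[india=juliett], [kilo], [lima]}; |τ_Q| = 6.

Equivalence classes: [india=juliett], [kilo], [lima].
Quotient map π: X → X/∼ sends india ↦ [india=juliett], juliett ↦ [india=juliett], kilo ↦ [kilo], lima ↦ [lima].
For each subset V ⊆ X/∼, compute π^{-1}(V) ⊆ X and check whether π^{-1}(V) ∈ τ. V is open in τ_Q iff π^{-1}(V) ∈ τ.
  V = {}: π^{-1}(V) = ∅ ∈ τ ✓.
  V = {[india=juliett]}: π^{-1}(V) = {india, juliett} ∉ τ ✗.
  V = {[kilo]}: π^{-1}(V) = {kilo} ∈ τ ✓.
  V = {[india=juliett], [kilo]}: π^{-1}(V) = {india, juliett, kilo} ∈ τ ✓.
  V = {[lima]}: π^{-1}(V) = {lima} ∈ τ ✓.
  V = {[india=juliett], [lima]}: π^{-1}(V) = {india, juliett, lima} ∉ τ ✗.
  V = {[kilo], [lima]}: π^{-1}(V) = {kilo, lima} ∈ τ ✓.
  V = {[india=juliett], [kilo], [lima]}: π^{-1}(V) = {india, juliett, kilo, lima} ∈ τ ✓.
Open sets in the quotient: τ_Q = {{}, {[kilo]}, {[india=juliett], [kilo]}, {[lima]}, {[kilo], [lima]}, {[india=juliett], [kilo], [lima]}} (6 elements).


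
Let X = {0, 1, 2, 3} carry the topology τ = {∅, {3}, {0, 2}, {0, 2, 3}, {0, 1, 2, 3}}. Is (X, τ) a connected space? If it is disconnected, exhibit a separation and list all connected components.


(X, τ) is connected.

Find clopen sets (U ∈ τ with X ∖ U ∈ τ):
  U = ∅, X ∖ U = {0, 1, 2, 3} — both open, so U is clopen.
  U = {0, 1, 2, 3}, X ∖ U = ∅ — both open, so U is clopen.
Only trivial clopens (∅ and X) exist, so (X, τ) is connected.
Compute connected components by grouping points that agree on all clopens:
  component: {0, 1, 2, 3}


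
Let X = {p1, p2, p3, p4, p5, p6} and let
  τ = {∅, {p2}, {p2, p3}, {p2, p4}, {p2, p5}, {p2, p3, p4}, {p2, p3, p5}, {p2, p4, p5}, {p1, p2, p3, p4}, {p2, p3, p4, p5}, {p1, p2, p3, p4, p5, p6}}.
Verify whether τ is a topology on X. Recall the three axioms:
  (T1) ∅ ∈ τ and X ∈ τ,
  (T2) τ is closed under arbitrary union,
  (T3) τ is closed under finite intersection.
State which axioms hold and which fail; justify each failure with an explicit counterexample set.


τ is NOT a topology on X.

Axiom (T1): ∅ ∈ τ? Yes; X ∈ τ? Yes.
Axiom (T2/T3): check pairwise unions and intersections of members of τ.
Counterexample for (T2): {p2, p5} ∪ {p1, p2, p3, p4} = {p1, p2, p3, p4, p5} ∉ τ. Therefore τ is NOT a topology.


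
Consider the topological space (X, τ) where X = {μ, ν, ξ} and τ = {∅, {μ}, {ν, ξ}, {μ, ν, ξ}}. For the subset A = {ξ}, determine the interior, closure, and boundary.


int(A) = ∅, cl(A) = {ν, ξ}, ∂A = {ν, ξ}.

Closed sets in (X, τ) are complements of opens:
  closed(X, τ) = {∅, {μ}, {ν, ξ}, {μ, ν, ξ}}.
int(A) = ⋃ {U ∈ τ : U ⊆ A}. Opens contained in A: ∅.
Taking the union of these: int(A) = ∅.
cl(A) = ⋂ {C closed : A ⊆ C}. Closed sets containing A: {ν, ξ}, {μ, ν, ξ}.
Intersecting these: cl(A) = {ν, ξ}.
∂A = cl(A) ∖ int(A) = {ν, ξ} ∖ ∅ = {ν, ξ}.


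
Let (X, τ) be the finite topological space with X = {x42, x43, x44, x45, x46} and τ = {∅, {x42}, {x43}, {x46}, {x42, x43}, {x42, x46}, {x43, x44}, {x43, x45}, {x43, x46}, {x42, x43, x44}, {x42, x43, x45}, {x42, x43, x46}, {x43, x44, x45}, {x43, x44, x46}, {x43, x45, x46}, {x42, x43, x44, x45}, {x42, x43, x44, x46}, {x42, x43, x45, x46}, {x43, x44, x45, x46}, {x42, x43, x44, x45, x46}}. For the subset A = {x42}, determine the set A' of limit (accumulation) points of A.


A' = ∅

For each x ∈ X, list the open sets U ∈ τ with x ∈ U, then check whether U ∩ (A ∖ {x}) ≠ ∅ for every such U.
  x = x42: open {x42} ∋ x has {x42} ∩ (A ∖ {x42}) = ∅, so x is NOT a limit point.
  x = x43: open {x43} ∋ x has {x43} ∩ (A ∖ {x43}) = ∅, so x is NOT a limit point.
  x = x44: open {x43, x44} ∋ x has {x43, x44} ∩ (A ∖ {x44}) = ∅, so x is NOT a limit point.
  x = x45: open {x43, x45} ∋ x has {x43, x45} ∩ (A ∖ {x45}) = ∅, so x is NOT a limit point.
  x = x46: open {x46} ∋ x has {x46} ∩ (A ∖ {x46}) = ∅, so x is NOT a limit point.
Collecting: A' = ∅.


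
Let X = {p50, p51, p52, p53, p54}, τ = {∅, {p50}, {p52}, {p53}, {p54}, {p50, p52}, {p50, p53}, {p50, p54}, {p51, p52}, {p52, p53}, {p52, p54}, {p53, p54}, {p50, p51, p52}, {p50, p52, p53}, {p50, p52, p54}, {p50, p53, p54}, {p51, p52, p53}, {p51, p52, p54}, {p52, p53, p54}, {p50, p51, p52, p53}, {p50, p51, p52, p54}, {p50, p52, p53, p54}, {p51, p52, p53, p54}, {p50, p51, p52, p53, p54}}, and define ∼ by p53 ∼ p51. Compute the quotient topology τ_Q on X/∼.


X/∼ = {[p50], [p51=p53], [p52], [p54]}; |τ_Q| = 12.

Equivalence classes: [p50], [p51=p53], [p52], [p54].
Quotient map π: X → X/∼ sends p50 ↦ [p50], p51 ↦ [p51=p53], p52 ↦ [p52], p53 ↦ [p51=p53], p54 ↦ [p54].
For each subset V ⊆ X/∼, compute π^{-1}(V) ⊆ X and check whether π^{-1}(V) ∈ τ. V is open in τ_Q iff π^{-1}(V) ∈ τ.
  V = {}: π^{-1}(V) = ∅ ∈ τ ✓.
  V = {[p50]}: π^{-1}(V) = {p50} ∈ τ ✓.
  V = {[p51=p53]}: π^{-1}(V) = {p51, p53} ∉ τ ✗.
  V = {[p50], [p51=p53]}: π^{-1}(V) = {p50, p51, p53} ∉ τ ✗.
  V = {[p52]}: π^{-1}(V) = {p52} ∈ τ ✓.
  V = {[p50], [p52]}: π^{-1}(V) = {p50, p52} ∈ τ ✓.
  V = {[p51=p53], [p52]}: π^{-1}(V) = {p51, p52, p53} ∈ τ ✓.
  V = {[p50], [p51=p53], [p52]}: π^{-1}(V) = {p50, p51, p52, p53} ∈ τ ✓.
  V = {[p54]}: π^{-1}(V) = {p54} ∈ τ ✓.
  V = {[p50], [p54]}: π^{-1}(V) = {p50, p54} ∈ τ ✓.
  V = {[p51=p53], [p54]}: π^{-1}(V) = {p51, p53, p54} ∉ τ ✗.
  V = {[p50], [p51=p53], [p54]}: π^{-1}(V) = {p50, p51, p53, p54} ∉ τ ✗.
  V = {[p52], [p54]}: π^{-1}(V) = {p52, p54} ∈ τ ✓.
  V = {[p50], [p52], [p54]}: π^{-1}(V) = {p50, p52, p54} ∈ τ ✓.
  V = {[p51=p53], [p52], [p54]}: π^{-1}(V) = {p51, p52, p53, p54} ∈ τ ✓.
  V = {[p50], [p51=p53], [p52], [p54]}: π^{-1}(V) = {p50, p51, p52, p53, p54} ∈ τ ✓.
Open sets in the quotient: τ_Q = {{}, {[p50]}, {[p52]}, {[p50], [p52]}, {[p51=p53], [p52]}, {[p50], [p51=p53], [p52]}, {[p54]}, {[p50], [p54]}, {[p52], [p54]}, {[p50], [p52], [p54]}, {[p51=p53], [p52], [p54]}, {[p50], [p51=p53], [p52], [p54]}} (12 elements).


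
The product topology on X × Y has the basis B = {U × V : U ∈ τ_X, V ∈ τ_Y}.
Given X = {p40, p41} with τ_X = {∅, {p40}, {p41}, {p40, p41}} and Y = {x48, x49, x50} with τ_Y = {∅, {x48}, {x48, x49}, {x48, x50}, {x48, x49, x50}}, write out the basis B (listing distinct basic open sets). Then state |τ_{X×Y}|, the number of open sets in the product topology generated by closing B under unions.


Basis B = {∅ × ∅, {p40} × {x48}, {p41} × {x48}, {p40} × {x48, x49}, {p40} × {x48, x50}, {p40, p41} × {x48}, {p41} × {x48, x49}, {p41} × {x48, x50}, {p40} × {x48, x49, x50}, {p41} × {x48, x49, x50}, {p40, p41} × {x48, x49}, {p40, p41} × {x48, x50}, {p40, p41} × {x48, x49, x50}}; |τ_{X×Y}| = 25.

Enumerate products U × V with U ∈ τ_X, V ∈ τ_Y (deduplicated):
  ∅ × ∅ = {} (∅)
  {p40} × {x48} = {(p40,x48)}
  {p41} × {x48} = {(p41,x48)}
  {p40} × {x48, x49} = {(p40,x48), (p40,x49)}
  {p40} × {x48, x50} = {(p40,x48), (p40,x50)}
  {p40, p41} × {x48} = {(p40,x48), (p41,x48)}
  {p41} × {x48, x49} = {(p41,x48), (p41,x49)}
  {p41} × {x48, x50} = {(p41,x48), (p41,x50)}
  {p40} × {x48, x49, x50} = {(p40,x48), (p40,x49), (p40,x50)}
  {p41} × {x48, x49, x50} = {(p41,x48), (p41,x49), (p41,x50)}
  {p40, p41} × {x48, x49} = {(p40,x48), (p40,x49), (p41,x48), (p41,x49)}
  {p40, p41} × {x48, x50} = {(p40,x48), (p40,x50), (p41,x48), (p41,x50)}
  {p40, p41} × {x48, x49, x50} = {(p40,x48), (p40,x49), (p40,x50), (p41,x48), (p41,x49), (p41,x50)}
These 13 distinct sets form the basis B.
Close under arbitrary unions to get τ_{X×Y}; counting gives |τ_{X×Y}| = 25.


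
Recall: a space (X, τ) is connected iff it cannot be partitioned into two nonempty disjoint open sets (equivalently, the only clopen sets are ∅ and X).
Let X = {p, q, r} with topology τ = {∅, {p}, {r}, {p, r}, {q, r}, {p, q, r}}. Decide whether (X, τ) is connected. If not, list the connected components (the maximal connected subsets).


(X, τ) is disconnected; components = [{p}, {q, r}].

Find clopen sets (U ∈ τ with X ∖ U ∈ τ):
  U = ∅, X ∖ U = {p, q, r} — both open, so U is clopen.
  U = {p}, X ∖ U = {q, r} — both open, so U is clopen.
  U = {q, r}, X ∖ U = {p} — both open, so U is clopen.
  U = {p, q, r}, X ∖ U = ∅ — both open, so U is clopen.
Nontrivial clopen(s) exist: e.g. {p}. So (X, τ) is disconnected.
Compute connected components by grouping points that agree on all clopens:
  component: {p}
  component: {q, r}


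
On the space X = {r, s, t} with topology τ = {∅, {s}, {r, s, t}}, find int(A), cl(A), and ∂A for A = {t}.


int(A) = ∅, cl(A) = {r, t}, ∂A = {r, t}.

Closed sets in (X, τ) are complements of opens:
  closed(X, τ) = {∅, {r, t}, {r, s, t}}.
int(A) = ⋃ {U ∈ τ : U ⊆ A}. Opens contained in A: ∅.
Taking the union of these: int(A) = ∅.
cl(A) = ⋂ {C closed : A ⊆ C}. Closed sets containing A: {r, t}, {r, s, t}.
Intersecting these: cl(A) = {r, t}.
∂A = cl(A) ∖ int(A) = {r, t} ∖ ∅ = {r, t}.


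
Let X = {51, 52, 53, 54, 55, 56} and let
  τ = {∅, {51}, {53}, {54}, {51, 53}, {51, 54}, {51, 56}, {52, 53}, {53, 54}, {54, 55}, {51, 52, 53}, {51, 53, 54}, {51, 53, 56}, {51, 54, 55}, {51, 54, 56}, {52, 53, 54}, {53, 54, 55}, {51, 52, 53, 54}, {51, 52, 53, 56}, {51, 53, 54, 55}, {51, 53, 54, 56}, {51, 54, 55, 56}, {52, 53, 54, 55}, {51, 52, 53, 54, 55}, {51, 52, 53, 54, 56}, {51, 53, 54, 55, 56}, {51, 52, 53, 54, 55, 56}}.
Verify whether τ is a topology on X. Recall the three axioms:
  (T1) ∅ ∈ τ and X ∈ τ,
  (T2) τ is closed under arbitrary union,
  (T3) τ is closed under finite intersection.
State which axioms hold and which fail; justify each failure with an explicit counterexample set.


τ IS a topology on X.

Axiom (T1): ∅ ∈ τ? Yes; X ∈ τ? Yes.
Axiom (T2/T3): check pairwise unions and intersections of members of τ.
All pairwise intersections and unions checked — each lies in τ. Therefore τ satisfies (T1), (T2), (T3): it IS a topology on X.


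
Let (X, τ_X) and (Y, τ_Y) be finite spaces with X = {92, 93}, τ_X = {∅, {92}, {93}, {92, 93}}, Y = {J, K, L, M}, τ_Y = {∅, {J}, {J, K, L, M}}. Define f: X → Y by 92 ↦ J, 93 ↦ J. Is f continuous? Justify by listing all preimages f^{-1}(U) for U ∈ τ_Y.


f IS continuous.

Compute f^{-1}(U) for each U ∈ τ_Y:
  U = ∅: f^{-1}(U) = ∅ ∈ τ_X ✓.
  U = {J}: f^{-1}(U) = {92, 93} ∈ τ_X ✓.
  U = {J, K, L, M}: f^{-1}(U) = {92, 93} ∈ τ_X ✓.
Every preimage lies in τ_X, so f IS continuous.


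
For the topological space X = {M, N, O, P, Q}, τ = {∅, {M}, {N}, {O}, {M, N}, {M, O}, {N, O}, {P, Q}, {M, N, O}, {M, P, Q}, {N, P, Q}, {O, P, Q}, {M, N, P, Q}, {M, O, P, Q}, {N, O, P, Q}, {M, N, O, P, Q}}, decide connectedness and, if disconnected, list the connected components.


(X, τ) is disconnected; components = [{M}, {N}, {O}, {P, Q}].

Find clopen sets (U ∈ τ with X ∖ U ∈ τ):
  U = ∅, X ∖ U = {M, N, O, P, Q} — both open, so U is clopen.
  U = {M}, X ∖ U = {N, O, P, Q} — both open, so U is clopen.
  U = {N}, X ∖ U = {M, O, P, Q} — both open, so U is clopen.
  U = {O}, X ∖ U = {M, N, P, Q} — both open, so U is clopen.
  U = {M, N}, X ∖ U = {O, P, Q} — both open, so U is clopen.
  U = {M, O}, X ∖ U = {N, P, Q} — both open, so U is clopen.
  U = {N, O}, X ∖ U = {M, P, Q} — both open, so U is clopen.
  U = {P, Q}, X ∖ U = {M, N, O} — both open, so U is clopen.
  U = {M, N, O}, X ∖ U = {P, Q} — both open, so U is clopen.
  U = {M, P, Q}, X ∖ U = {N, O} — both open, so U is clopen.
  U = {N, P, Q}, X ∖ U = {M, O} — both open, so U is clopen.
  U = {O, P, Q}, X ∖ U = {M, N} — both open, so U is clopen.
  U = {M, N, P, Q}, X ∖ U = {O} — both open, so U is clopen.
  U = {M, O, P, Q}, X ∖ U = {N} — both open, so U is clopen.
  U = {N, O, P, Q}, X ∖ U = {M} — both open, so U is clopen.
  U = {M, N, O, P, Q}, X ∖ U = ∅ — both open, so U is clopen.
Nontrivial clopen(s) exist: e.g. {N, P, Q}. So (X, τ) is disconnected.
Compute connected components by grouping points that agree on all clopens:
  component: {M}
  component: {N}
  component: {O}
  component: {P, Q}


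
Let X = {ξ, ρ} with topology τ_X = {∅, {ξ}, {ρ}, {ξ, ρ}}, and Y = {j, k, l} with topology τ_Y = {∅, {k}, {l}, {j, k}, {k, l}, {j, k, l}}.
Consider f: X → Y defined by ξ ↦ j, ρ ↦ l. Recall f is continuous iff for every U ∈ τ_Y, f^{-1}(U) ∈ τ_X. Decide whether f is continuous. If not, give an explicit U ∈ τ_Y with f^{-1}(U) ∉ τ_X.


f IS continuous.

Compute f^{-1}(U) for each U ∈ τ_Y:
  U = ∅: f^{-1}(U) = ∅ ∈ τ_X ✓.
  U = {k}: f^{-1}(U) = ∅ ∈ τ_X ✓.
  U = {l}: f^{-1}(U) = {ρ} ∈ τ_X ✓.
  U = {j, k}: f^{-1}(U) = {ξ} ∈ τ_X ✓.
  U = {k, l}: f^{-1}(U) = {ρ} ∈ τ_X ✓.
  U = {j, k, l}: f^{-1}(U) = {ξ, ρ} ∈ τ_X ✓.
Every preimage lies in τ_X, so f IS continuous.


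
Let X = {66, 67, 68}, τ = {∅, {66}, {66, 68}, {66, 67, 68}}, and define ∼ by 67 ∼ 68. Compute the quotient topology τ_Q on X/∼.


X/∼ = {[66], [67=68]}; |τ_Q| = 3.

Equivalence classes: [66], [67=68].
Quotient map π: X → X/∼ sends 66 ↦ [66], 67 ↦ [67=68], 68 ↦ [67=68].
For each subset V ⊆ X/∼, compute π^{-1}(V) ⊆ X and check whether π^{-1}(V) ∈ τ. V is open in τ_Q iff π^{-1}(V) ∈ τ.
  V = {}: π^{-1}(V) = ∅ ∈ τ ✓.
  V = {[66]}: π^{-1}(V) = {66} ∈ τ ✓.
  V = {[67=68]}: π^{-1}(V) = {67, 68} ∉ τ ✗.
  V = {[66], [67=68]}: π^{-1}(V) = {66, 67, 68} ∈ τ ✓.
Open sets in the quotient: τ_Q = {{}, {[66]}, {[66], [67=68]}} (3 elements).


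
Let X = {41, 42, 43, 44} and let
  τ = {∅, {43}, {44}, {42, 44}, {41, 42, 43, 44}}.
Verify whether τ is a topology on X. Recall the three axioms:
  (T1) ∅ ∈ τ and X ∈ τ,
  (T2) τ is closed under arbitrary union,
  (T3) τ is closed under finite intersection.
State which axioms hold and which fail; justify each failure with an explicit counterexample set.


τ is NOT a topology on X.

Axiom (T1): ∅ ∈ τ? Yes; X ∈ τ? Yes.
Axiom (T2/T3): check pairwise unions and intersections of members of τ.
Counterexample for (T2): {43} ∪ {44} = {43, 44} ∉ τ. Therefore τ is NOT a topology.


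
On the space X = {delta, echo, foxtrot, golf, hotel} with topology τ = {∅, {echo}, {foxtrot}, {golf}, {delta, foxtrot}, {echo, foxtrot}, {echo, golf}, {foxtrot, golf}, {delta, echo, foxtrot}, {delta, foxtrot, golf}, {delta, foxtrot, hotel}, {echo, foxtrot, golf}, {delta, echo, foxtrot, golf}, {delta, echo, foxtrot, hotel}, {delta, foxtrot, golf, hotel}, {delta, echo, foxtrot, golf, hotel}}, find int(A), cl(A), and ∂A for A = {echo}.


int(A) = {echo}, cl(A) = {echo}, ∂A = ∅.

Closed sets in (X, τ) are complements of opens:
  closed(X, τ) = {∅, {echo}, {golf}, {hotel}, {delta, hotel}, {echo, golf}, {echo, hotel}, {golf, hotel}, {delta, echo, hotel}, {delta, foxtrot, hotel}, {delta, golf, hotel}, {echo, golf, hotel}, {delta, echo, foxtrot, hotel}, {delta, echo, golf, hotel}, {delta, foxtrot, golf, hotel}, {delta, echo, foxtrot, golf, hotel}}.
int(A) = ⋃ {U ∈ τ : U ⊆ A}. Opens contained in A: ∅, {echo}.
Taking the union of these: int(A) = {echo}.
cl(A) = ⋂ {C closed : A ⊆ C}. Closed sets containing A: {echo}, {echo, golf}, {echo, hotel}, {delta, echo, hotel}, {echo, golf, hotel}, {delta, echo, foxtrot, hotel}, {delta, echo, golf, hotel}, {delta, echo, foxtrot, golf, hotel}.
Intersecting these: cl(A) = {echo}.
∂A = cl(A) ∖ int(A) = {echo} ∖ {echo} = ∅.


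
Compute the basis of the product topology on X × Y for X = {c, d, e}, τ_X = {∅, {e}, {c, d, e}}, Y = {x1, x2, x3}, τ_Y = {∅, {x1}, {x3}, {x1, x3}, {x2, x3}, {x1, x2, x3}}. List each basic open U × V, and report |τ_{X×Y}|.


Basis B = {∅ × ∅, {e} × {x1}, {e} × {x3}, {e} × {x1, x3}, {e} × {x2, x3}, {c, d, e} × {x1}, {c, d, e} × {x3}, {e} × {x1, x2, x3}, {c, d, e} × {x1, x3}, {c, d, e} × {x2, x3}, {c, d, e} × {x1, x2, x3}}; |τ_{X×Y}| = 18.

Enumerate products U × V with U ∈ τ_X, V ∈ τ_Y (deduplicated):
  ∅ × ∅ = {} (∅)
  {e} × {x1} = {(e,x1)}
  {e} × {x3} = {(e,x3)}
  {e} × {x1, x3} = {(e,x1), (e,x3)}
  {e} × {x2, x3} = {(e,x2), (e,x3)}
  {c, d, e} × {x1} = {(c,x1), (d,x1), (e,x1)}
  {c, d, e} × {x3} = {(c,x3), (d,x3), (e,x3)}
  {e} × {x1, x2, x3} = {(e,x1), (e,x2), (e,x3)}
  {c, d, e} × {x1, x3} = {(c,x1), (c,x3), (d,x1), (d,x3), (e,x1), (e,x3)}
  {c, d, e} × {x2, x3} = {(c,x2), (c,x3), (d,x2), (d,x3), (e,x2), (e,x3)}
  {c, d, e} × {x1, x2, x3} = {(c,x1), (c,x2), (c,x3), (d,x1), (d,x2), (d,x3), (e,x1), (e,x2), (e,x3)}
These 11 distinct sets form the basis B.
Close under arbitrary unions to get τ_{X×Y}; counting gives |τ_{X×Y}| = 18.


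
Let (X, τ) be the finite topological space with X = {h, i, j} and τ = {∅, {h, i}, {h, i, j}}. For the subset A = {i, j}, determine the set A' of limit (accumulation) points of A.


A' = {h, j}

For each x ∈ X, list the open sets U ∈ τ with x ∈ U, then check whether U ∩ (A ∖ {x}) ≠ ∅ for every such U.
  x = h: opens ∋ x are {h, i}, {h, i, j}; each meets A ∖ {h}, so x IS a limit point.
  x = i: open {h, i} ∋ x has {h, i} ∩ (A ∖ {i}) = ∅, so x is NOT a limit point.
  x = j: opens ∋ x are {h, i, j}; each meets A ∖ {j}, so x IS a limit point.
Collecting: A' = {h, j}.


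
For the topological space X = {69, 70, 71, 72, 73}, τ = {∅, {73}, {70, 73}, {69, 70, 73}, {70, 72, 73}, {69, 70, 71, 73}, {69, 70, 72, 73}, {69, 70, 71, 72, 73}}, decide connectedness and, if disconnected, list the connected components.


(X, τ) is connected.

Find clopen sets (U ∈ τ with X ∖ U ∈ τ):
  U = ∅, X ∖ U = {69, 70, 71, 72, 73} — both open, so U is clopen.
  U = {69, 70, 71, 72, 73}, X ∖ U = ∅ — both open, so U is clopen.
Only trivial clopens (∅ and X) exist, so (X, τ) is connected.
Compute connected components by grouping points that agree on all clopens:
  component: {69, 70, 71, 72, 73}


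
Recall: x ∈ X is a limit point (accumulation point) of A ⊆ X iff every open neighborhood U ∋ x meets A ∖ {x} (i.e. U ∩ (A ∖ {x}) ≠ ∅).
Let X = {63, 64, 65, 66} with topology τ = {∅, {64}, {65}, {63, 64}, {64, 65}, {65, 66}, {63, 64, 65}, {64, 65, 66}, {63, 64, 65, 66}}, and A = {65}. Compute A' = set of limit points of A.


A' = {66}

For each x ∈ X, list the open sets U ∈ τ with x ∈ U, then check whether U ∩ (A ∖ {x}) ≠ ∅ for every such U.
  x = 63: open {63, 64} ∋ x has {63, 64} ∩ (A ∖ {63}) = ∅, so x is NOT a limit point.
  x = 64: open {64} ∋ x has {64} ∩ (A ∖ {64}) = ∅, so x is NOT a limit point.
  x = 65: open {65} ∋ x has {65} ∩ (A ∖ {65}) = ∅, so x is NOT a limit point.
  x = 66: opens ∋ x are {65, 66}, {64, 65, 66}, {63, 64, 65, 66}; each meets A ∖ {66}, so x IS a limit point.
Collecting: A' = {66}.


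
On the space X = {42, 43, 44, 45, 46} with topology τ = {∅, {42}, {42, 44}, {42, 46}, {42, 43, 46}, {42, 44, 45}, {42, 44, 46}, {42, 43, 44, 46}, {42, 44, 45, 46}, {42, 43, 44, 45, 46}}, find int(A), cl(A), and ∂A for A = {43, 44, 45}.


int(A) = ∅, cl(A) = {43, 44, 45}, ∂A = {43, 44, 45}.

Closed sets in (X, τ) are complements of opens:
  closed(X, τ) = {∅, {43}, {45}, {43, 45}, {43, 46}, {44, 45}, {43, 44, 45}, {43, 45, 46}, {43, 44, 45, 46}, {42, 43, 44, 45, 46}}.
int(A) = ⋃ {U ∈ τ : U ⊆ A}. Opens contained in A: ∅.
Taking the union of these: int(A) = ∅.
cl(A) = ⋂ {C closed : A ⊆ C}. Closed sets containing A: {43, 44, 45}, {43, 44, 45, 46}, {42, 43, 44, 45, 46}.
Intersecting these: cl(A) = {43, 44, 45}.
∂A = cl(A) ∖ int(A) = {43, 44, 45} ∖ ∅ = {43, 44, 45}.


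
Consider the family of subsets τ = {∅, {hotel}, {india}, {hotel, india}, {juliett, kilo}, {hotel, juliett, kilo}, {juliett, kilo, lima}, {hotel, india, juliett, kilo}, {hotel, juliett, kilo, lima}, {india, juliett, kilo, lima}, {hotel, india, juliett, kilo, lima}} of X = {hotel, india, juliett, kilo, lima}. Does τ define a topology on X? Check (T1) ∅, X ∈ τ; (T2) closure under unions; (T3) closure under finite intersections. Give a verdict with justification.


τ is NOT a topology on X.

Axiom (T1): ∅ ∈ τ? Yes; X ∈ τ? Yes.
Axiom (T2/T3): check pairwise unions and intersections of members of τ.
Counterexample for (T2): {india} ∪ {juliett, kilo} = {india, juliett, kilo} ∉ τ. Therefore τ is NOT a topology.


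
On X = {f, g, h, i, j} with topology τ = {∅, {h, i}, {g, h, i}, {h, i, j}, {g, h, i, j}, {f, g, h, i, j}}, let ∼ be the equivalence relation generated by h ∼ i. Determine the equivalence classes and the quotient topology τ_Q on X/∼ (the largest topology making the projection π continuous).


X/∼ = {[f], [g], [h=i], [j]}; |τ_Q| = 6.

Equivalence classes: [f], [g], [h=i], [j].
Quotient map π: X → X/∼ sends f ↦ [f], g ↦ [g], h ↦ [h=i], i ↦ [h=i], j ↦ [j].
For each subset V ⊆ X/∼, compute π^{-1}(V) ⊆ X and check whether π^{-1}(V) ∈ τ. V is open in τ_Q iff π^{-1}(V) ∈ τ.
  V = {}: π^{-1}(V) = ∅ ∈ τ ✓.
  V = {[f]}: π^{-1}(V) = {f} ∉ τ ✗.
  V = {[g]}: π^{-1}(V) = {g} ∉ τ ✗.
  V = {[f], [g]}: π^{-1}(V) = {f, g} ∉ τ ✗.
  V = {[h=i]}: π^{-1}(V) = {h, i} ∈ τ ✓.
  V = {[f], [h=i]}: π^{-1}(V) = {f, h, i} ∉ τ ✗.
  V = {[g], [h=i]}: π^{-1}(V) = {g, h, i} ∈ τ ✓.
  V = {[f], [g], [h=i]}: π^{-1}(V) = {f, g, h, i} ∉ τ ✗.
  V = {[j]}: π^{-1}(V) = {j} ∉ τ ✗.
  V = {[f], [j]}: π^{-1}(V) = {f, j} ∉ τ ✗.
  V = {[g], [j]}: π^{-1}(V) = {g, j} ∉ τ ✗.
  V = {[f], [g], [j]}: π^{-1}(V) = {f, g, j} ∉ τ ✗.
  V = {[h=i], [j]}: π^{-1}(V) = {h, i, j} ∈ τ ✓.
  V = {[f], [h=i], [j]}: π^{-1}(V) = {f, h, i, j} ∉ τ ✗.
  V = {[g], [h=i], [j]}: π^{-1}(V) = {g, h, i, j} ∈ τ ✓.
  V = {[f], [g], [h=i], [j]}: π^{-1}(V) = {f, g, h, i, j} ∈ τ ✓.
Open sets in the quotient: τ_Q = {{}, {[h=i]}, {[g], [h=i]}, {[h=i], [j]}, {[g], [h=i], [j]}, {[f], [g], [h=i], [j]}} (6 elements).


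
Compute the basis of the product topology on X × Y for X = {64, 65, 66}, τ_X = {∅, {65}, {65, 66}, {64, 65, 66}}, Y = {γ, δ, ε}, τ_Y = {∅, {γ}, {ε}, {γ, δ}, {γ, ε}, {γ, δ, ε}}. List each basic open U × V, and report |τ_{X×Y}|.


Basis B = {∅ × ∅, {65} × {γ}, {65} × {ε}, {65} × {γ, δ}, {65} × {γ, ε}, {65, 66} × {γ}, {65, 66} × {ε}, {64, 65, 66} × {γ}, {64, 65, 66} × {ε}, {65} × {γ, δ, ε}, {65, 66} × {γ, δ}, {65, 66} × {γ, ε}, {64, 65, 66} × {γ, δ}, {64, 65, 66} × {γ, ε}, {65, 66} × {γ, δ, ε}, {64, 65, 66} × {γ, δ, ε}}; |τ_{X×Y}| = 40.

Enumerate products U × V with U ∈ τ_X, V ∈ τ_Y (deduplicated):
  ∅ × ∅ = {} (∅)
  {65} × {γ} = {(65,γ)}
  {65} × {ε} = {(65,ε)}
  {65} × {γ, δ} = {(65,γ), (65,δ)}
  {65} × {γ, ε} = {(65,γ), (65,ε)}
  {65, 66} × {γ} = {(65,γ), (66,γ)}
  {65, 66} × {ε} = {(65,ε), (66,ε)}
  {64, 65, 66} × {γ} = {(64,γ), (65,γ), (66,γ)}
  {64, 65, 66} × {ε} = {(64,ε), (65,ε), (66,ε)}
  {65} × {γ, δ, ε} = {(65,γ), (65,δ), (65,ε)}
  {65, 66} × {γ, δ} = {(65,γ), (65,δ), (66,γ), (66,δ)}
  {65, 66} × {γ, ε} = {(65,γ), (65,ε), (66,γ), (66,ε)}
  {64, 65, 66} × {γ, δ} = {(64,γ), (64,δ), (65,γ), (65,δ), (66,γ), (66,δ)}
  {64, 65, 66} × {γ, ε} = {(64,γ), (64,ε), (65,γ), (65,ε), (66,γ), (66,ε)}
  {65, 66} × {γ, δ, ε} = {(65,γ), (65,δ), (65,ε), (66,γ), (66,δ), (66,ε)}
  {64, 65, 66} × {γ, δ, ε} = {(64,γ), (64,δ), (64,ε), (65,γ), (65,δ), (65,ε), (66,γ), (66,δ), (66,ε)}
These 16 distinct sets form the basis B.
Close under arbitrary unions to get τ_{X×Y}; counting gives |τ_{X×Y}| = 40.


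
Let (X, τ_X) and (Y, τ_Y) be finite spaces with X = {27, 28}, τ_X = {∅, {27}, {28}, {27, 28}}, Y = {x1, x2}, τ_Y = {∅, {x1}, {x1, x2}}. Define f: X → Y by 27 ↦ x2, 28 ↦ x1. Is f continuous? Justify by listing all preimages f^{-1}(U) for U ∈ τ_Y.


f IS continuous.

Compute f^{-1}(U) for each U ∈ τ_Y:
  U = ∅: f^{-1}(U) = ∅ ∈ τ_X ✓.
  U = {x1}: f^{-1}(U) = {28} ∈ τ_X ✓.
  U = {x1, x2}: f^{-1}(U) = {27, 28} ∈ τ_X ✓.
Every preimage lies in τ_X, so f IS continuous.


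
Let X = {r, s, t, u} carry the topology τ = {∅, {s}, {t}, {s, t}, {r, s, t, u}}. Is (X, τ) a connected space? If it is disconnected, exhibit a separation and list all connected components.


(X, τ) is connected.

Find clopen sets (U ∈ τ with X ∖ U ∈ τ):
  U = ∅, X ∖ U = {r, s, t, u} — both open, so U is clopen.
  U = {r, s, t, u}, X ∖ U = ∅ — both open, so U is clopen.
Only trivial clopens (∅ and X) exist, so (X, τ) is connected.
Compute connected components by grouping points that agree on all clopens:
  component: {r, s, t, u}


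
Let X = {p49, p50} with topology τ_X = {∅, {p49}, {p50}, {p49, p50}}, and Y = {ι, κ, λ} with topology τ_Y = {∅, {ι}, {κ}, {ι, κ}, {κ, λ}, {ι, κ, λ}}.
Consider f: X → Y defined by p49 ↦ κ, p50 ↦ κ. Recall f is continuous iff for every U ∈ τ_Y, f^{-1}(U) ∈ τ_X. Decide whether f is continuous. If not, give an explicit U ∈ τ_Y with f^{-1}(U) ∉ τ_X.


f IS continuous.

Compute f^{-1}(U) for each U ∈ τ_Y:
  U = ∅: f^{-1}(U) = ∅ ∈ τ_X ✓.
  U = {ι}: f^{-1}(U) = ∅ ∈ τ_X ✓.
  U = {κ}: f^{-1}(U) = {p49, p50} ∈ τ_X ✓.
  U = {ι, κ}: f^{-1}(U) = {p49, p50} ∈ τ_X ✓.
  U = {κ, λ}: f^{-1}(U) = {p49, p50} ∈ τ_X ✓.
  U = {ι, κ, λ}: f^{-1}(U) = {p49, p50} ∈ τ_X ✓.
Every preimage lies in τ_X, so f IS continuous.


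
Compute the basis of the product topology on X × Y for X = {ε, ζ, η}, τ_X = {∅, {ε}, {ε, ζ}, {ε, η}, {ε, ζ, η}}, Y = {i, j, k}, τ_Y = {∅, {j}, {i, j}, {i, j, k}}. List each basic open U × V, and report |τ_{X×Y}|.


Basis B = {∅ × ∅, {ε} × {j}, {ε} × {i, j}, {ε, ζ} × {j}, {ε, η} × {j}, {ε} × {i, j, k}, {ε, ζ, η} × {j}, {ε, ζ} × {i, j}, {ε, η} × {i, j}, {ε, ζ} × {i, j, k}, {ε, η} × {i, j, k}, {ε, ζ, η} × {i, j}, {ε, ζ, η} × {i, j, k}}; |τ_{X×Y}| = 30.

Enumerate products U × V with U ∈ τ_X, V ∈ τ_Y (deduplicated):
  ∅ × ∅ = {} (∅)
  {ε} × {j} = {(ε,j)}
  {ε} × {i, j} = {(ε,i), (ε,j)}
  {ε, ζ} × {j} = {(ε,j), (ζ,j)}
  {ε, η} × {j} = {(ε,j), (η,j)}
  {ε} × {i, j, k} = {(ε,i), (ε,j), (ε,k)}
  {ε, ζ, η} × {j} = {(ε,j), (ζ,j), (η,j)}
  {ε, ζ} × {i, j} = {(ε,i), (ε,j), (ζ,i), (ζ,j)}
  {ε, η} × {i, j} = {(ε,i), (ε,j), (η,i), (η,j)}
  {ε, ζ} × {i, j, k} = {(ε,i), (ε,j), (ε,k), (ζ,i), (ζ,j), (ζ,k)}
  {ε, η} × {i, j, k} = {(ε,i), (ε,j), (ε,k), (η,i), (η,j), (η,k)}
  {ε, ζ, η} × {i, j} = {(ε,i), (ε,j), (ζ,i), (ζ,j), (η,i), (η,j)}
  {ε, ζ, η} × {i, j, k} = {(ε,i), (ε,j), (ε,k), (ζ,i), (ζ,j), (ζ,k), (η,i), (η,j), (η,k)}
These 13 distinct sets form the basis B.
Close under arbitrary unions to get τ_{X×Y}; counting gives |τ_{X×Y}| = 30.


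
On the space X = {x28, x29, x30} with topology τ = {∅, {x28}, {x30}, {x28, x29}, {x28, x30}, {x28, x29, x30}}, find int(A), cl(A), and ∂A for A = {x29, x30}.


int(A) = {x30}, cl(A) = {x29, x30}, ∂A = {x29}.

Closed sets in (X, τ) are complements of opens:
  closed(X, τ) = {∅, {x29}, {x30}, {x28, x29}, {x29, x30}, {x28, x29, x30}}.
int(A) = ⋃ {U ∈ τ : U ⊆ A}. Opens contained in A: ∅, {x30}.
Taking the union of these: int(A) = {x30}.
cl(A) = ⋂ {C closed : A ⊆ C}. Closed sets containing A: {x29, x30}, {x28, x29, x30}.
Intersecting these: cl(A) = {x29, x30}.
∂A = cl(A) ∖ int(A) = {x29, x30} ∖ {x30} = {x29}.


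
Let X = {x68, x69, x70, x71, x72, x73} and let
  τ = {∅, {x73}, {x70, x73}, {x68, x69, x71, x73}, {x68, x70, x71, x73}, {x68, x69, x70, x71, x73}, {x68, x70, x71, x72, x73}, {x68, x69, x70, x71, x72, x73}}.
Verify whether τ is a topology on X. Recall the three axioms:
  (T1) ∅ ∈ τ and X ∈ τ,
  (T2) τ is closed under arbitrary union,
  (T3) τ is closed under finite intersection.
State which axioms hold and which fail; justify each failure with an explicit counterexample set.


τ is NOT a topology on X.

Axiom (T1): ∅ ∈ τ? Yes; X ∈ τ? Yes.
Axiom (T2/T3): check pairwise unions and intersections of members of τ.
Counterexample for (T3): {x68, x69, x71, x73} ∩ {x68, x70, x71, x73} = {x68, x71, x73} ∉ τ. Therefore τ is NOT a topology.


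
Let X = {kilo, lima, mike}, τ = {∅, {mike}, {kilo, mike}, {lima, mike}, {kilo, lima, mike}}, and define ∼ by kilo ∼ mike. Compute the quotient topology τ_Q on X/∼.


X/∼ = {[kilo=mike], [lima]}; |τ_Q| = 3.

Equivalence classes: [kilo=mike], [lima].
Quotient map π: X → X/∼ sends kilo ↦ [kilo=mike], lima ↦ [lima], mike ↦ [kilo=mike].
For each subset V ⊆ X/∼, compute π^{-1}(V) ⊆ X and check whether π^{-1}(V) ∈ τ. V is open in τ_Q iff π^{-1}(V) ∈ τ.
  V = {}: π^{-1}(V) = ∅ ∈ τ ✓.
  V = {[kilo=mike]}: π^{-1}(V) = {kilo, mike} ∈ τ ✓.
  V = {[lima]}: π^{-1}(V) = {lima} ∉ τ ✗.
  V = {[kilo=mike], [lima]}: π^{-1}(V) = {kilo, lima, mike} ∈ τ ✓.
Open sets in the quotient: τ_Q = {{}, {[kilo=mike]}, {[kilo=mike], [lima]}} (3 elements).


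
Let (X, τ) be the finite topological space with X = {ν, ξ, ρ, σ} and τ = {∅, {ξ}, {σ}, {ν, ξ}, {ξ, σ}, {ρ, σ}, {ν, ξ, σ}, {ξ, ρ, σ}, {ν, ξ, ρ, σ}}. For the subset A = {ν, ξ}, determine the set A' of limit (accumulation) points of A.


A' = {ν}

For each x ∈ X, list the open sets U ∈ τ with x ∈ U, then check whether U ∩ (A ∖ {x}) ≠ ∅ for every such U.
  x = ν: opens ∋ x are {ν, ξ}, {ν, ξ, σ}, {ν, ξ, ρ, σ}; each meets A ∖ {ν}, so x IS a limit point.
  x = ξ: open {ξ} ∋ x has {ξ} ∩ (A ∖ {ξ}) = ∅, so x is NOT a limit point.
  x = ρ: open {ρ, σ} ∋ x has {ρ, σ} ∩ (A ∖ {ρ}) = ∅, so x is NOT a limit point.
  x = σ: open {σ} ∋ x has {σ} ∩ (A ∖ {σ}) = ∅, so x is NOT a limit point.
Collecting: A' = {ν}.


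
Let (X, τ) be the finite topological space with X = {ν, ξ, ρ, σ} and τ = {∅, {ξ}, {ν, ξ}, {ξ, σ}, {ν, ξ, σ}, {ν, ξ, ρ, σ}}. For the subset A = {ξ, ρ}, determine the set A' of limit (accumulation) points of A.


A' = {ν, ρ, σ}

For each x ∈ X, list the open sets U ∈ τ with x ∈ U, then check whether U ∩ (A ∖ {x}) ≠ ∅ for every such U.
  x = ν: opens ∋ x are {ν, ξ}, {ν, ξ, σ}, {ν, ξ, ρ, σ}; each meets A ∖ {ν}, so x IS a limit point.
  x = ξ: open {ξ} ∋ x has {ξ} ∩ (A ∖ {ξ}) = ∅, so x is NOT a limit point.
  x = ρ: opens ∋ x are {ν, ξ, ρ, σ}; each meets A ∖ {ρ}, so x IS a limit point.
  x = σ: opens ∋ x are {ξ, σ}, {ν, ξ, σ}, {ν, ξ, ρ, σ}; each meets A ∖ {σ}, so x IS a limit point.
Collecting: A' = {ν, ρ, σ}.


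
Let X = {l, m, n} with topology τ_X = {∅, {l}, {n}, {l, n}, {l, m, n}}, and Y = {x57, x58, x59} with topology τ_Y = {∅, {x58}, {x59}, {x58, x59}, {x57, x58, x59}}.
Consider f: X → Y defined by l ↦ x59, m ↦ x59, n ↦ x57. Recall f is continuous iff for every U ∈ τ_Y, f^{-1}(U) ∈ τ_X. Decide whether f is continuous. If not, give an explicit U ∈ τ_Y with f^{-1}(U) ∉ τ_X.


f is NOT continuous.

Compute f^{-1}(U) for each U ∈ τ_Y:
  U = ∅: f^{-1}(U) = ∅ ∈ τ_X ✓.
  U = {x58}: f^{-1}(U) = ∅ ∈ τ_X ✓.
  U = {x59}: f^{-1}(U) = {l, m} ∉ τ_X ✗.
  U = {x58, x59}: f^{-1}(U) = {l, m} ∉ τ_X ✗.
  U = {x57, x58, x59}: f^{-1}(U) = {l, m, n} ∈ τ_X ✓.
Found U = {x59} with f^{-1}(U) = {l, m} not in τ_X. Therefore f is NOT continuous.


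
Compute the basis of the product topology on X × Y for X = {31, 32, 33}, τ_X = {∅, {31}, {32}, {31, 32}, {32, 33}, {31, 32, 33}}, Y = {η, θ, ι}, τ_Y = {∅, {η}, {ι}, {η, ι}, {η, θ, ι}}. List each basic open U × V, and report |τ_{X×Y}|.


Basis B = {∅ × ∅, {31} × {η}, {31} × {ι}, {32} × {η}, {32} × {ι}, {31} × {η, ι}, {31, 32} × {η}, {31, 32} × {ι}, {32} × {η, ι}, {32, 33} × {η}, {32, 33} × {ι}, {31} × {η, θ, ι}, {31, 32, 33} × {η}, {31, 32, 33} × {ι}, {32} × {η, θ, ι}, {31, 32} × {η, ι}, {32, 33} × {η, ι}, {31, 32} × {η, θ, ι}, {31, 32, 33} × {η, ι}, {32, 33} × {η, θ, ι}, {31, 32, 33} × {η, θ, ι}}; |τ_{X×Y}| = 70.

Enumerate products U × V with U ∈ τ_X, V ∈ τ_Y (deduplicated):
  ∅ × ∅ = {} (∅)
  {31} × {η} = {(31,η)}
  {31} × {ι} = {(31,ι)}
  {32} × {η} = {(32,η)}
  {32} × {ι} = {(32,ι)}
  {31} × {η, ι} = {(31,η), (31,ι)}
  {31, 32} × {η} = {(31,η), (32,η)}
  {31, 32} × {ι} = {(31,ι), (32,ι)}
  {32} × {η, ι} = {(32,η), (32,ι)}
  {32, 33} × {η} = {(32,η), (33,η)}
  {32, 33} × {ι} = {(32,ι), (33,ι)}
  {31} × {η, θ, ι} = {(31,η), (31,θ), (31,ι)}
  {31, 32, 33} × {η} = {(31,η), (32,η), (33,η)}
  {31, 32, 33} × {ι} = {(31,ι), (32,ι), (33,ι)}
  {32} × {η, θ, ι} = {(32,η), (32,θ), (32,ι)}
  {31, 32} × {η, ι} = {(31,η), (31,ι), (32,η), (32,ι)}
  {32, 33} × {η, ι} = {(32,η), (32,ι), (33,η), (33,ι)}
  {31, 32} × {η, θ, ι} = {(31,η), (31,θ), (31,ι), (32,η), (32,θ), (32,ι)}
  {31, 32, 33} × {η, ι} = {(31,η), (31,ι), (32,η), (32,ι), (33,η), (33,ι)}
  {32, 33} × {η, θ, ι} = {(32,η), (32,θ), (32,ι), (33,η), (33,θ), (33,ι)}
  {31, 32, 33} × {η, θ, ι} = {(31,η), (31,θ), (31,ι), (32,η), (32,θ), (32,ι), (33,η), (33,θ), (33,ι)}
These 21 distinct sets form the basis B.
Close under arbitrary unions to get τ_{X×Y}; counting gives |τ_{X×Y}| = 70.


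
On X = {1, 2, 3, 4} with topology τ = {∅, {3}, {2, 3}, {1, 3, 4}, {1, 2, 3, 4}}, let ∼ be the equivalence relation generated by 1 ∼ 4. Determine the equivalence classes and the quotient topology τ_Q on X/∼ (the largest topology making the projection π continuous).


X/∼ = {[1=4], [2], [3]}; |τ_Q| = 5.

Equivalence classes: [1=4], [2], [3].
Quotient map π: X → X/∼ sends 1 ↦ [1=4], 2 ↦ [2], 3 ↦ [3], 4 ↦ [1=4].
For each subset V ⊆ X/∼, compute π^{-1}(V) ⊆ X and check whether π^{-1}(V) ∈ τ. V is open in τ_Q iff π^{-1}(V) ∈ τ.
  V = {}: π^{-1}(V) = ∅ ∈ τ ✓.
  V = {[1=4]}: π^{-1}(V) = {1, 4} ∉ τ ✗.
  V = {[2]}: π^{-1}(V) = {2} ∉ τ ✗.
  V = {[1=4], [2]}: π^{-1}(V) = {1, 2, 4} ∉ τ ✗.
  V = {[3]}: π^{-1}(V) = {3} ∈ τ ✓.
  V = {[1=4], [3]}: π^{-1}(V) = {1, 3, 4} ∈ τ ✓.
  V = {[2], [3]}: π^{-1}(V) = {2, 3} ∈ τ ✓.
  V = {[1=4], [2], [3]}: π^{-1}(V) = {1, 2, 3, 4} ∈ τ ✓.
Open sets in the quotient: τ_Q = {{}, {[3]}, {[1=4], [3]}, {[2], [3]}, {[1=4], [2], [3]}} (5 elements).


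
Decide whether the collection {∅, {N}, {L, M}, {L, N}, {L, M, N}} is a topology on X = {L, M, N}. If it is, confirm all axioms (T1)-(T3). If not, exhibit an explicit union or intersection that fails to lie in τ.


τ is NOT a topology on X.

Axiom (T1): ∅ ∈ τ? Yes; X ∈ τ? Yes.
Axiom (T2/T3): check pairwise unions and intersections of members of τ.
Counterexample for (T3): {L, M} ∩ {L, N} = {L} ∉ τ. Therefore τ is NOT a topology.


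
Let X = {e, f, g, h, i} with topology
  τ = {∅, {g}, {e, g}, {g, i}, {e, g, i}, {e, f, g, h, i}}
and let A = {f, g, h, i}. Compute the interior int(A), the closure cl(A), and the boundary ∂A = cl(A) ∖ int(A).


int(A) = {g, i}, cl(A) = {e, f, g, h, i}, ∂A = {e, f, h}.

Closed sets in (X, τ) are complements of opens:
  closed(X, τ) = {∅, {f, h}, {e, f, h}, {f, h, i}, {e, f, h, i}, {e, f, g, h, i}}.
int(A) = ⋃ {U ∈ τ : U ⊆ A}. Opens contained in A: ∅, {g}, {g, i}.
Taking the union of these: int(A) = {g, i}.
cl(A) = ⋂ {C closed : A ⊆ C}. Closed sets containing A: {e, f, g, h, i}.
Intersecting these: cl(A) = {e, f, g, h, i}.
∂A = cl(A) ∖ int(A) = {e, f, g, h, i} ∖ {g, i} = {e, f, h}.


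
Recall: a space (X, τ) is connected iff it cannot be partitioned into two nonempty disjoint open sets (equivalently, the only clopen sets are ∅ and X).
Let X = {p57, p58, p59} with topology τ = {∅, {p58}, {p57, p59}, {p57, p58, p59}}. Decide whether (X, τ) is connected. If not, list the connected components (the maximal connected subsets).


(X, τ) is disconnected; components = [{p58}, {p57, p59}].

Find clopen sets (U ∈ τ with X ∖ U ∈ τ):
  U = ∅, X ∖ U = {p57, p58, p59} — both open, so U is clopen.
  U = {p58}, X ∖ U = {p57, p59} — both open, so U is clopen.
  U = {p57, p59}, X ∖ U = {p58} — both open, so U is clopen.
  U = {p57, p58, p59}, X ∖ U = ∅ — both open, so U is clopen.
Nontrivial clopen(s) exist: e.g. {p57, p59}. So (X, τ) is disconnected.
Compute connected components by grouping points that agree on all clopens:
  component: {p58}
  component: {p57, p59}


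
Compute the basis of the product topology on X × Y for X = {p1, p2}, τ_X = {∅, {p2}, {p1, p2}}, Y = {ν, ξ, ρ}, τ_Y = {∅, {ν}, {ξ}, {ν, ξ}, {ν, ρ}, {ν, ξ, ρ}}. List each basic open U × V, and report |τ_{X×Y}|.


Basis B = {∅ × ∅, {p2} × {ν}, {p2} × {ξ}, {p1, p2} × {ν}, {p1, p2} × {ξ}, {p2} × {ν, ξ}, {p2} × {ν, ρ}, {p2} × {ν, ξ, ρ}, {p1, p2} × {ν, ξ}, {p1, p2} × {ν, ρ}, {p1, p2} × {ν, ξ, ρ}}; |τ_{X×Y}| = 18.

Enumerate products U × V with U ∈ τ_X, V ∈ τ_Y (deduplicated):
  ∅ × ∅ = {} (∅)
  {p2} × {ν} = {(p2,ν)}
  {p2} × {ξ} = {(p2,ξ)}
  {p1, p2} × {ν} = {(p1,ν), (p2,ν)}
  {p1, p2} × {ξ} = {(p1,ξ), (p2,ξ)}
  {p2} × {ν, ξ} = {(p2,ν), (p2,ξ)}
  {p2} × {ν, ρ} = {(p2,ν), (p2,ρ)}
  {p2} × {ν, ξ, ρ} = {(p2,ν), (p2,ξ), (p2,ρ)}
  {p1, p2} × {ν, ξ} = {(p1,ν), (p1,ξ), (p2,ν), (p2,ξ)}
  {p1, p2} × {ν, ρ} = {(p1,ν), (p1,ρ), (p2,ν), (p2,ρ)}
  {p1, p2} × {ν, ξ, ρ} = {(p1,ν), (p1,ξ), (p1,ρ), (p2,ν), (p2,ξ), (p2,ρ)}
These 11 distinct sets form the basis B.
Close under arbitrary unions to get τ_{X×Y}; counting gives |τ_{X×Y}| = 18.


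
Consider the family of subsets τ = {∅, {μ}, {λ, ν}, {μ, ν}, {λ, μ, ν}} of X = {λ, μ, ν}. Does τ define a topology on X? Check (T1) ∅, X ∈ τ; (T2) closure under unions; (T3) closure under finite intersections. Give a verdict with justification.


τ is NOT a topology on X.

Axiom (T1): ∅ ∈ τ? Yes; X ∈ τ? Yes.
Axiom (T2/T3): check pairwise unions and intersections of members of τ.
Counterexample for (T3): {λ, ν} ∩ {μ, ν} = {ν} ∉ τ. Therefore τ is NOT a topology.


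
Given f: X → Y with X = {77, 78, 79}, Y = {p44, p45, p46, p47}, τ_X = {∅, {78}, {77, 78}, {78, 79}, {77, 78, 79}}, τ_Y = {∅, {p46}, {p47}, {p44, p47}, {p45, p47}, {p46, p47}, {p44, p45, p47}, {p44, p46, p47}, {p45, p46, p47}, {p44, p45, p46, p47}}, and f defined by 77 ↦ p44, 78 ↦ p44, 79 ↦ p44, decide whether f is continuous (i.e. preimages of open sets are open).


f IS continuous.

Compute f^{-1}(U) for each U ∈ τ_Y:
  U = ∅: f^{-1}(U) = ∅ ∈ τ_X ✓.
  U = {p46}: f^{-1}(U) = ∅ ∈ τ_X ✓.
  U = {p47}: f^{-1}(U) = ∅ ∈ τ_X ✓.
  U = {p44, p47}: f^{-1}(U) = {77, 78, 79} ∈ τ_X ✓.
  U = {p45, p47}: f^{-1}(U) = ∅ ∈ τ_X ✓.
  U = {p46, p47}: f^{-1}(U) = ∅ ∈ τ_X ✓.
  U = {p44, p45, p47}: f^{-1}(U) = {77, 78, 79} ∈ τ_X ✓.
  U = {p44, p46, p47}: f^{-1}(U) = {77, 78, 79} ∈ τ_X ✓.
  U = {p45, p46, p47}: f^{-1}(U) = ∅ ∈ τ_X ✓.
  U = {p44, p45, p46, p47}: f^{-1}(U) = {77, 78, 79} ∈ τ_X ✓.
Every preimage lies in τ_X, so f IS continuous.


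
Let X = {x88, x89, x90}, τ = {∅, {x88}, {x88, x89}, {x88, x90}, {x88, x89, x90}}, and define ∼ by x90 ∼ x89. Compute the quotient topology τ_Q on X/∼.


X/∼ = {[x88], [x89=x90]}; |τ_Q| = 3.

Equivalence classes: [x88], [x89=x90].
Quotient map π: X → X/∼ sends x88 ↦ [x88], x89 ↦ [x89=x90], x90 ↦ [x89=x90].
For each subset V ⊆ X/∼, compute π^{-1}(V) ⊆ X and check whether π^{-1}(V) ∈ τ. V is open in τ_Q iff π^{-1}(V) ∈ τ.
  V = {}: π^{-1}(V) = ∅ ∈ τ ✓.
  V = {[x88]}: π^{-1}(V) = {x88} ∈ τ ✓.
  V = {[x89=x90]}: π^{-1}(V) = {x89, x90} ∉ τ ✗.
  V = {[x88], [x89=x90]}: π^{-1}(V) = {x88, x89, x90} ∈ τ ✓.
Open sets in the quotient: τ_Q = {{}, {[x88]}, {[x88], [x89=x90]}} (3 elements).
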